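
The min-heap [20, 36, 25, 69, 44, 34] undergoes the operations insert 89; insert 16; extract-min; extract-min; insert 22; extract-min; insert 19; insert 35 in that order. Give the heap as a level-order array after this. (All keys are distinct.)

insert 89:
  append 89 at index 6 → [20, 36, 25, 69, 44, 34, 89] (no swap needed)
insert 16:
  append 16 at index 7 → [20, 36, 25, 69, 44, 34, 89, 16]
  16 < parent 69 at index 3, swap → [20, 36, 25, 16, 44, 34, 89, 69]
  16 < parent 36 at index 1, swap → [20, 16, 25, 36, 44, 34, 89, 69]
  16 < parent 20 at index 0, swap → [16, 20, 25, 36, 44, 34, 89, 69]
extract-min → returns 16:
  remove root 16; move last element 69 to root → [69, 20, 25, 36, 44, 34, 89]
  69 vs smaller child 20 at index 1, swap → [20, 69, 25, 36, 44, 34, 89]
  69 vs smaller child 36 at index 3, swap → [20, 36, 25, 69, 44, 34, 89]
extract-min → returns 20:
  remove root 20; move last element 89 to root → [89, 36, 25, 69, 44, 34]
  89 vs smaller child 25 at index 2, swap → [25, 36, 89, 69, 44, 34]
  89 vs only child 34 at index 5, swap → [25, 36, 34, 69, 44, 89]
insert 22:
  append 22 at index 6 → [25, 36, 34, 69, 44, 89, 22]
  22 < parent 34 at index 2, swap → [25, 36, 22, 69, 44, 89, 34]
  22 < parent 25 at index 0, swap → [22, 36, 25, 69, 44, 89, 34]
extract-min → returns 22:
  remove root 22; move last element 34 to root → [34, 36, 25, 69, 44, 89]
  34 vs smaller child 25 at index 2, swap → [25, 36, 34, 69, 44, 89]
insert 19:
  append 19 at index 6 → [25, 36, 34, 69, 44, 89, 19]
  19 < parent 34 at index 2, swap → [25, 36, 19, 69, 44, 89, 34]
  19 < parent 25 at index 0, swap → [19, 36, 25, 69, 44, 89, 34]
insert 35:
  append 35 at index 7 → [19, 36, 25, 69, 44, 89, 34, 35]
  35 < parent 69 at index 3, swap → [19, 36, 25, 35, 44, 89, 34, 69]
  35 < parent 36 at index 1, swap → [19, 35, 25, 36, 44, 89, 34, 69]

[19, 35, 25, 36, 44, 89, 34, 69]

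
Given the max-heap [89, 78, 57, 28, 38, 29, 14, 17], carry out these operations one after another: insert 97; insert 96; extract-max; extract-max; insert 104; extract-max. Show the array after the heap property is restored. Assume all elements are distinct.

insert 97:
  append 97 at index 8 → [89, 78, 57, 28, 38, 29, 14, 17, 97]
  97 > parent 28 at index 3, swap → [89, 78, 57, 97, 38, 29, 14, 17, 28]
  97 > parent 78 at index 1, swap → [89, 97, 57, 78, 38, 29, 14, 17, 28]
  97 > parent 89 at index 0, swap → [97, 89, 57, 78, 38, 29, 14, 17, 28]
insert 96:
  append 96 at index 9 → [97, 89, 57, 78, 38, 29, 14, 17, 28, 96]
  96 > parent 38 at index 4, swap → [97, 89, 57, 78, 96, 29, 14, 17, 28, 38]
  96 > parent 89 at index 1, swap → [97, 96, 57, 78, 89, 29, 14, 17, 28, 38]
extract-max → returns 97:
  remove root 97; move last element 38 to root → [38, 96, 57, 78, 89, 29, 14, 17, 28]
  38 vs larger child 96 at index 1, swap → [96, 38, 57, 78, 89, 29, 14, 17, 28]
  38 vs larger child 89 at index 4, swap → [96, 89, 57, 78, 38, 29, 14, 17, 28]
extract-max → returns 96:
  remove root 96; move last element 28 to root → [28, 89, 57, 78, 38, 29, 14, 17]
  28 vs larger child 89 at index 1, swap → [89, 28, 57, 78, 38, 29, 14, 17]
  28 vs larger child 78 at index 3, swap → [89, 78, 57, 28, 38, 29, 14, 17]
insert 104:
  append 104 at index 8 → [89, 78, 57, 28, 38, 29, 14, 17, 104]
  104 > parent 28 at index 3, swap → [89, 78, 57, 104, 38, 29, 14, 17, 28]
  104 > parent 78 at index 1, swap → [89, 104, 57, 78, 38, 29, 14, 17, 28]
  104 > parent 89 at index 0, swap → [104, 89, 57, 78, 38, 29, 14, 17, 28]
extract-max → returns 104:
  remove root 104; move last element 28 to root → [28, 89, 57, 78, 38, 29, 14, 17]
  28 vs larger child 89 at index 1, swap → [89, 28, 57, 78, 38, 29, 14, 17]
  28 vs larger child 78 at index 3, swap → [89, 78, 57, 28, 38, 29, 14, 17]

[89, 78, 57, 28, 38, 29, 14, 17]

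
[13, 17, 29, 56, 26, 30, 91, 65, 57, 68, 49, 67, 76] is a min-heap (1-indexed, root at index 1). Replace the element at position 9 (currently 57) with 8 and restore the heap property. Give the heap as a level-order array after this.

[8, 13, 29, 17, 26, 30, 91, 65, 56, 68, 49, 67, 76]

set index 9 from 57 to 8 → [13, 17, 29, 56, 26, 30, 91, 65, 8, 68, 49, 67, 76]
8 < parent 56 at index 4, swap → [13, 17, 29, 8, 26, 30, 91, 65, 56, 68, 49, 67, 76]
8 < parent 17 at index 2, swap → [13, 8, 29, 17, 26, 30, 91, 65, 56, 68, 49, 67, 76]
8 < parent 13 at index 1, swap → [8, 13, 29, 17, 26, 30, 91, 65, 56, 68, 49, 67, 76]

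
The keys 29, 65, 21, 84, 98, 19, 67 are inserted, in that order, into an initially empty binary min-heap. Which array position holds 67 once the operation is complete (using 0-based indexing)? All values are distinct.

6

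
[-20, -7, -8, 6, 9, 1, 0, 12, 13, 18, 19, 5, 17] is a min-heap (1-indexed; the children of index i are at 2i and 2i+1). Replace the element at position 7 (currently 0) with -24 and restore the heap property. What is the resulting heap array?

set index 7 from 0 to -24 → [-20, -7, -8, 6, 9, 1, -24, 12, 13, 18, 19, 5, 17]
-24 < parent -8 at index 3, swap → [-20, -7, -24, 6, 9, 1, -8, 12, 13, 18, 19, 5, 17]
-24 < parent -20 at index 1, swap → [-24, -7, -20, 6, 9, 1, -8, 12, 13, 18, 19, 5, 17]

[-24, -7, -20, 6, 9, 1, -8, 12, 13, 18, 19, 5, 17]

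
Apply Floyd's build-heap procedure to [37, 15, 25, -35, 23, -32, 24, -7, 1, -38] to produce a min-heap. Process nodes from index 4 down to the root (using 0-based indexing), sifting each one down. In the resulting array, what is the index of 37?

7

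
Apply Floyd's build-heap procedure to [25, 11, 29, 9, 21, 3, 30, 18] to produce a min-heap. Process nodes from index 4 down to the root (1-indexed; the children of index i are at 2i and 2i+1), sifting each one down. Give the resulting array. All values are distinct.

[3, 9, 25, 11, 21, 29, 30, 18]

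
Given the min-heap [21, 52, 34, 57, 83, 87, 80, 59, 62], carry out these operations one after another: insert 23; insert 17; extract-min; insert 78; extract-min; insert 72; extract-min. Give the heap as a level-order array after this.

insert 23:
  append 23 at index 9 → [21, 52, 34, 57, 83, 87, 80, 59, 62, 23]
  23 < parent 83 at index 4, swap → [21, 52, 34, 57, 23, 87, 80, 59, 62, 83]
  23 < parent 52 at index 1, swap → [21, 23, 34, 57, 52, 87, 80, 59, 62, 83]
insert 17:
  append 17 at index 10 → [21, 23, 34, 57, 52, 87, 80, 59, 62, 83, 17]
  17 < parent 52 at index 4, swap → [21, 23, 34, 57, 17, 87, 80, 59, 62, 83, 52]
  17 < parent 23 at index 1, swap → [21, 17, 34, 57, 23, 87, 80, 59, 62, 83, 52]
  17 < parent 21 at index 0, swap → [17, 21, 34, 57, 23, 87, 80, 59, 62, 83, 52]
extract-min → returns 17:
  remove root 17; move last element 52 to root → [52, 21, 34, 57, 23, 87, 80, 59, 62, 83]
  52 vs smaller child 21 at index 1, swap → [21, 52, 34, 57, 23, 87, 80, 59, 62, 83]
  52 vs smaller child 23 at index 4, swap → [21, 23, 34, 57, 52, 87, 80, 59, 62, 83]
insert 78:
  append 78 at index 10 → [21, 23, 34, 57, 52, 87, 80, 59, 62, 83, 78] (no swap needed)
extract-min → returns 21:
  remove root 21; move last element 78 to root → [78, 23, 34, 57, 52, 87, 80, 59, 62, 83]
  78 vs smaller child 23 at index 1, swap → [23, 78, 34, 57, 52, 87, 80, 59, 62, 83]
  78 vs smaller child 52 at index 4, swap → [23, 52, 34, 57, 78, 87, 80, 59, 62, 83]
insert 72:
  append 72 at index 10 → [23, 52, 34, 57, 78, 87, 80, 59, 62, 83, 72]
  72 < parent 78 at index 4, swap → [23, 52, 34, 57, 72, 87, 80, 59, 62, 83, 78]
extract-min → returns 23:
  remove root 23; move last element 78 to root → [78, 52, 34, 57, 72, 87, 80, 59, 62, 83]
  78 vs smaller child 34 at index 2, swap → [34, 52, 78, 57, 72, 87, 80, 59, 62, 83]

[34, 52, 78, 57, 72, 87, 80, 59, 62, 83]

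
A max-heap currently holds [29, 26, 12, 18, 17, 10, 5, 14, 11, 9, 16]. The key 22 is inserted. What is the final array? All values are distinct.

[29, 26, 22, 18, 17, 12, 5, 14, 11, 9, 16, 10]

append 22 at index 11 → [29, 26, 12, 18, 17, 10, 5, 14, 11, 9, 16, 22]
22 > parent 10 at index 5, swap → [29, 26, 12, 18, 17, 22, 5, 14, 11, 9, 16, 10]
22 > parent 12 at index 2, swap → [29, 26, 22, 18, 17, 12, 5, 14, 11, 9, 16, 10]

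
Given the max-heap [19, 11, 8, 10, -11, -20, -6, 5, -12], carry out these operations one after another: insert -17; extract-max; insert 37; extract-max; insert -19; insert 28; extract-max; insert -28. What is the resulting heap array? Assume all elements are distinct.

insert -17:
  append -17 at index 9 → [19, 11, 8, 10, -11, -20, -6, 5, -12, -17] (no swap needed)
extract-max → returns 19:
  remove root 19; move last element -17 to root → [-17, 11, 8, 10, -11, -20, -6, 5, -12]
  -17 vs larger child 11 at index 1, swap → [11, -17, 8, 10, -11, -20, -6, 5, -12]
  -17 vs larger child 10 at index 3, swap → [11, 10, 8, -17, -11, -20, -6, 5, -12]
  -17 vs larger child 5 at index 7, swap → [11, 10, 8, 5, -11, -20, -6, -17, -12]
insert 37:
  append 37 at index 9 → [11, 10, 8, 5, -11, -20, -6, -17, -12, 37]
  37 > parent -11 at index 4, swap → [11, 10, 8, 5, 37, -20, -6, -17, -12, -11]
  37 > parent 10 at index 1, swap → [11, 37, 8, 5, 10, -20, -6, -17, -12, -11]
  37 > parent 11 at index 0, swap → [37, 11, 8, 5, 10, -20, -6, -17, -12, -11]
extract-max → returns 37:
  remove root 37; move last element -11 to root → [-11, 11, 8, 5, 10, -20, -6, -17, -12]
  -11 vs larger child 11 at index 1, swap → [11, -11, 8, 5, 10, -20, -6, -17, -12]
  -11 vs larger child 10 at index 4, swap → [11, 10, 8, 5, -11, -20, -6, -17, -12]
insert -19:
  append -19 at index 9 → [11, 10, 8, 5, -11, -20, -6, -17, -12, -19] (no swap needed)
insert 28:
  append 28 at index 10 → [11, 10, 8, 5, -11, -20, -6, -17, -12, -19, 28]
  28 > parent -11 at index 4, swap → [11, 10, 8, 5, 28, -20, -6, -17, -12, -19, -11]
  28 > parent 10 at index 1, swap → [11, 28, 8, 5, 10, -20, -6, -17, -12, -19, -11]
  28 > parent 11 at index 0, swap → [28, 11, 8, 5, 10, -20, -6, -17, -12, -19, -11]
extract-max → returns 28:
  remove root 28; move last element -11 to root → [-11, 11, 8, 5, 10, -20, -6, -17, -12, -19]
  -11 vs larger child 11 at index 1, swap → [11, -11, 8, 5, 10, -20, -6, -17, -12, -19]
  -11 vs larger child 10 at index 4, swap → [11, 10, 8, 5, -11, -20, -6, -17, -12, -19]
insert -28:
  append -28 at index 10 → [11, 10, 8, 5, -11, -20, -6, -17, -12, -19, -28] (no swap needed)

[11, 10, 8, 5, -11, -20, -6, -17, -12, -19, -28]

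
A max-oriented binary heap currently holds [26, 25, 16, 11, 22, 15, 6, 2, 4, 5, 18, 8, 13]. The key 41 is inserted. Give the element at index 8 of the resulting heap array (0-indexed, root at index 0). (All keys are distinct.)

append 41 at index 13 → [26, 25, 16, 11, 22, 15, 6, 2, 4, 5, 18, 8, 13, 41]
41 > parent 6 at index 6, swap → [26, 25, 16, 11, 22, 15, 41, 2, 4, 5, 18, 8, 13, 6]
41 > parent 16 at index 2, swap → [26, 25, 41, 11, 22, 15, 16, 2, 4, 5, 18, 8, 13, 6]
41 > parent 26 at index 0, swap → [41, 25, 26, 11, 22, 15, 16, 2, 4, 5, 18, 8, 13, 6]
resulting array: [41, 25, 26, 11, 22, 15, 16, 2, 4, 5, 18, 8, 13, 6]

4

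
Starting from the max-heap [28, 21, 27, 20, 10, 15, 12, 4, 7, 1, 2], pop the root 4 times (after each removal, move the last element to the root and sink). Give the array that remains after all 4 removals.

extract-max #1 returns 28:
  remove root 28; move last element 2 to root → [2, 21, 27, 20, 10, 15, 12, 4, 7, 1]
  2 vs larger child 27 at index 2, swap → [27, 21, 2, 20, 10, 15, 12, 4, 7, 1]
  2 vs larger child 15 at index 5, swap → [27, 21, 15, 20, 10, 2, 12, 4, 7, 1]
extract-max #2 returns 27:
  remove root 27; move last element 1 to root → [1, 21, 15, 20, 10, 2, 12, 4, 7]
  1 vs larger child 21 at index 1, swap → [21, 1, 15, 20, 10, 2, 12, 4, 7]
  1 vs larger child 20 at index 3, swap → [21, 20, 15, 1, 10, 2, 12, 4, 7]
  1 vs larger child 7 at index 8, swap → [21, 20, 15, 7, 10, 2, 12, 4, 1]
extract-max #3 returns 21:
  remove root 21; move last element 1 to root → [1, 20, 15, 7, 10, 2, 12, 4]
  1 vs larger child 20 at index 1, swap → [20, 1, 15, 7, 10, 2, 12, 4]
  1 vs larger child 10 at index 4, swap → [20, 10, 15, 7, 1, 2, 12, 4]
extract-max #4 returns 20:
  remove root 20; move last element 4 to root → [4, 10, 15, 7, 1, 2, 12]
  4 vs larger child 15 at index 2, swap → [15, 10, 4, 7, 1, 2, 12]
  4 vs larger child 12 at index 6, swap → [15, 10, 12, 7, 1, 2, 4]

[15, 10, 12, 7, 1, 2, 4]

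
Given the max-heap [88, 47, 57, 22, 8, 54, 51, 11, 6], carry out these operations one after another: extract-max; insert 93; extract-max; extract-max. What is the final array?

extract-max → returns 88:
  remove root 88; move last element 6 to root → [6, 47, 57, 22, 8, 54, 51, 11]
  6 vs larger child 57 at index 2, swap → [57, 47, 6, 22, 8, 54, 51, 11]
  6 vs larger child 54 at index 5, swap → [57, 47, 54, 22, 8, 6, 51, 11]
insert 93:
  append 93 at index 8 → [57, 47, 54, 22, 8, 6, 51, 11, 93]
  93 > parent 22 at index 3, swap → [57, 47, 54, 93, 8, 6, 51, 11, 22]
  93 > parent 47 at index 1, swap → [57, 93, 54, 47, 8, 6, 51, 11, 22]
  93 > parent 57 at index 0, swap → [93, 57, 54, 47, 8, 6, 51, 11, 22]
extract-max → returns 93:
  remove root 93; move last element 22 to root → [22, 57, 54, 47, 8, 6, 51, 11]
  22 vs larger child 57 at index 1, swap → [57, 22, 54, 47, 8, 6, 51, 11]
  22 vs larger child 47 at index 3, swap → [57, 47, 54, 22, 8, 6, 51, 11]
extract-max → returns 57:
  remove root 57; move last element 11 to root → [11, 47, 54, 22, 8, 6, 51]
  11 vs larger child 54 at index 2, swap → [54, 47, 11, 22, 8, 6, 51]
  11 vs larger child 51 at index 6, swap → [54, 47, 51, 22, 8, 6, 11]

[54, 47, 51, 22, 8, 6, 11]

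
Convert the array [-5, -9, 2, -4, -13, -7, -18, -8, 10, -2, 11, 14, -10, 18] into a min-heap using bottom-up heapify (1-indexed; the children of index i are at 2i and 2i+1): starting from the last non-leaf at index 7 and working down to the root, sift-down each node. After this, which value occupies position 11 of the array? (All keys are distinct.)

sift down from index 7: already satisfies heap property
sift down from index 6:
  -7 vs smaller child -10 at index 13, swap → [-5, -9, 2, -4, -13, -10, -18, -8, 10, -2, 11, 14, -7, 18]
sift down from index 5: already satisfies heap property
sift down from index 4:
  -4 vs smaller child -8 at index 8, swap → [-5, -9, 2, -8, -13, -10, -18, -4, 10, -2, 11, 14, -7, 18]
sift down from index 3:
  2 vs smaller child -18 at index 7, swap → [-5, -9, -18, -8, -13, -10, 2, -4, 10, -2, 11, 14, -7, 18]
sift down from index 2:
  -9 vs smaller child -13 at index 5, swap → [-5, -13, -18, -8, -9, -10, 2, -4, 10, -2, 11, 14, -7, 18]
sift down from index 1:
  -5 vs smaller child -18 at index 3, swap → [-18, -13, -5, -8, -9, -10, 2, -4, 10, -2, 11, 14, -7, 18]
  -5 vs smaller child -10 at index 6, swap → [-18, -13, -10, -8, -9, -5, 2, -4, 10, -2, 11, 14, -7, 18]
  -5 vs smaller child -7 at index 13, swap → [-18, -13, -10, -8, -9, -7, 2, -4, 10, -2, 11, 14, -5, 18]
resulting array: [-18, -13, -10, -8, -9, -7, 2, -4, 10, -2, 11, 14, -5, 18]

11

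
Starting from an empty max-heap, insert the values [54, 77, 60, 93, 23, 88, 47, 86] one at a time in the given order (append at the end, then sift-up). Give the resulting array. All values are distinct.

Insert 54:
  append 54 at index 0 → [54] (no swap needed)
Insert 77:
  append 77 at index 1 → [54, 77]
  77 > parent 54 at index 0, swap → [77, 54]
Insert 60:
  append 60 at index 2 → [77, 54, 60] (no swap needed)
Insert 93:
  append 93 at index 3 → [77, 54, 60, 93]
  93 > parent 54 at index 1, swap → [77, 93, 60, 54]
  93 > parent 77 at index 0, swap → [93, 77, 60, 54]
Insert 23:
  append 23 at index 4 → [93, 77, 60, 54, 23] (no swap needed)
Insert 88:
  append 88 at index 5 → [93, 77, 60, 54, 23, 88]
  88 > parent 60 at index 2, swap → [93, 77, 88, 54, 23, 60]
Insert 47:
  append 47 at index 6 → [93, 77, 88, 54, 23, 60, 47] (no swap needed)
Insert 86:
  append 86 at index 7 → [93, 77, 88, 54, 23, 60, 47, 86]
  86 > parent 54 at index 3, swap → [93, 77, 88, 86, 23, 60, 47, 54]
  86 > parent 77 at index 1, swap → [93, 86, 88, 77, 23, 60, 47, 54]

[93, 86, 88, 77, 23, 60, 47, 54]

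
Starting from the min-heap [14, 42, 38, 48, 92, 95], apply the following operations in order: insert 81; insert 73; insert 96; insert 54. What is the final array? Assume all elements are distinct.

insert 81:
  append 81 at index 6 → [14, 42, 38, 48, 92, 95, 81] (no swap needed)
insert 73:
  append 73 at index 7 → [14, 42, 38, 48, 92, 95, 81, 73] (no swap needed)
insert 96:
  append 96 at index 8 → [14, 42, 38, 48, 92, 95, 81, 73, 96] (no swap needed)
insert 54:
  append 54 at index 9 → [14, 42, 38, 48, 92, 95, 81, 73, 96, 54]
  54 < parent 92 at index 4, swap → [14, 42, 38, 48, 54, 95, 81, 73, 96, 92]

[14, 42, 38, 48, 54, 95, 81, 73, 96, 92]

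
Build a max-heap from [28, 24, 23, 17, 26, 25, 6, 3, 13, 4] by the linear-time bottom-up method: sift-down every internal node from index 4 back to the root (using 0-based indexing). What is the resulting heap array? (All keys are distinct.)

[28, 26, 25, 17, 24, 23, 6, 3, 13, 4]

sift down from index 4: already satisfies heap property
sift down from index 3: already satisfies heap property
sift down from index 2:
  23 vs larger child 25 at index 5, swap → [28, 24, 25, 17, 26, 23, 6, 3, 13, 4]
sift down from index 1:
  24 vs larger child 26 at index 4, swap → [28, 26, 25, 17, 24, 23, 6, 3, 13, 4]
sift down from index 0: already satisfies heap property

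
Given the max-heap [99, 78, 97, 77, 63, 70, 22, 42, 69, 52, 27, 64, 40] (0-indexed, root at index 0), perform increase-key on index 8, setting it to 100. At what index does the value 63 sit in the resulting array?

set index 8 from 69 to 100 → [99, 78, 97, 77, 63, 70, 22, 42, 100, 52, 27, 64, 40]
100 > parent 77 at index 3, swap → [99, 78, 97, 100, 63, 70, 22, 42, 77, 52, 27, 64, 40]
100 > parent 78 at index 1, swap → [99, 100, 97, 78, 63, 70, 22, 42, 77, 52, 27, 64, 40]
100 > parent 99 at index 0, swap → [100, 99, 97, 78, 63, 70, 22, 42, 77, 52, 27, 64, 40]
resulting array: [100, 99, 97, 78, 63, 70, 22, 42, 77, 52, 27, 64, 40]

4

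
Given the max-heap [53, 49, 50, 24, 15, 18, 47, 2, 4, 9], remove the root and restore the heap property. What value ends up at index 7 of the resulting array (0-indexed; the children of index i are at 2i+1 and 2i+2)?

2

remove root 53; move last element 9 to root → [9, 49, 50, 24, 15, 18, 47, 2, 4]
9 vs larger child 50 at index 2, swap → [50, 49, 9, 24, 15, 18, 47, 2, 4]
9 vs larger child 47 at index 6, swap → [50, 49, 47, 24, 15, 18, 9, 2, 4]
resulting array: [50, 49, 47, 24, 15, 18, 9, 2, 4]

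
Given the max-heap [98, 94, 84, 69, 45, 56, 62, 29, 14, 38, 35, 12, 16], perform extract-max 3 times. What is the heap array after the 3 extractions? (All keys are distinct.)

[69, 45, 62, 29, 38, 56, 12, 16, 14, 35]

extract-max #1 returns 98:
  remove root 98; move last element 16 to root → [16, 94, 84, 69, 45, 56, 62, 29, 14, 38, 35, 12]
  16 vs larger child 94 at index 1, swap → [94, 16, 84, 69, 45, 56, 62, 29, 14, 38, 35, 12]
  16 vs larger child 69 at index 3, swap → [94, 69, 84, 16, 45, 56, 62, 29, 14, 38, 35, 12]
  16 vs larger child 29 at index 7, swap → [94, 69, 84, 29, 45, 56, 62, 16, 14, 38, 35, 12]
extract-max #2 returns 94:
  remove root 94; move last element 12 to root → [12, 69, 84, 29, 45, 56, 62, 16, 14, 38, 35]
  12 vs larger child 84 at index 2, swap → [84, 69, 12, 29, 45, 56, 62, 16, 14, 38, 35]
  12 vs larger child 62 at index 6, swap → [84, 69, 62, 29, 45, 56, 12, 16, 14, 38, 35]
extract-max #3 returns 84:
  remove root 84; move last element 35 to root → [35, 69, 62, 29, 45, 56, 12, 16, 14, 38]
  35 vs larger child 69 at index 1, swap → [69, 35, 62, 29, 45, 56, 12, 16, 14, 38]
  35 vs larger child 45 at index 4, swap → [69, 45, 62, 29, 35, 56, 12, 16, 14, 38]
  35 vs only child 38 at index 9, swap → [69, 45, 62, 29, 38, 56, 12, 16, 14, 35]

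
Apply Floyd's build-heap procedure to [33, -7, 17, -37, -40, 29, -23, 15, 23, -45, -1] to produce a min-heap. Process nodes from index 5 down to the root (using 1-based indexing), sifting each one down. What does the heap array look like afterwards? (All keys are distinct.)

sift down from index 5:
  -40 vs smaller child -45 at index 10, swap → [33, -7, 17, -37, -45, 29, -23, 15, 23, -40, -1]
sift down from index 4: already satisfies heap property
sift down from index 3:
  17 vs smaller child -23 at index 7, swap → [33, -7, -23, -37, -45, 29, 17, 15, 23, -40, -1]
sift down from index 2:
  -7 vs smaller child -45 at index 5, swap → [33, -45, -23, -37, -7, 29, 17, 15, 23, -40, -1]
  -7 vs smaller child -40 at index 10, swap → [33, -45, -23, -37, -40, 29, 17, 15, 23, -7, -1]
sift down from index 1:
  33 vs smaller child -45 at index 2, swap → [-45, 33, -23, -37, -40, 29, 17, 15, 23, -7, -1]
  33 vs smaller child -40 at index 5, swap → [-45, -40, -23, -37, 33, 29, 17, 15, 23, -7, -1]
  33 vs smaller child -7 at index 10, swap → [-45, -40, -23, -37, -7, 29, 17, 15, 23, 33, -1]

[-45, -40, -23, -37, -7, 29, 17, 15, 23, 33, -1]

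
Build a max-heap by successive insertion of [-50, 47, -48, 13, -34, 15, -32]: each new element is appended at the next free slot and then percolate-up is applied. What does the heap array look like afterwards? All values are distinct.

Insert -50:
  append -50 at index 0 → [-50] (no swap needed)
Insert 47:
  append 47 at index 1 → [-50, 47]
  47 > parent -50 at index 0, swap → [47, -50]
Insert -48:
  append -48 at index 2 → [47, -50, -48] (no swap needed)
Insert 13:
  append 13 at index 3 → [47, -50, -48, 13]
  13 > parent -50 at index 1, swap → [47, 13, -48, -50]
Insert -34:
  append -34 at index 4 → [47, 13, -48, -50, -34] (no swap needed)
Insert 15:
  append 15 at index 5 → [47, 13, -48, -50, -34, 15]
  15 > parent -48 at index 2, swap → [47, 13, 15, -50, -34, -48]
Insert -32:
  append -32 at index 6 → [47, 13, 15, -50, -34, -48, -32] (no swap needed)

[47, 13, 15, -50, -34, -48, -32]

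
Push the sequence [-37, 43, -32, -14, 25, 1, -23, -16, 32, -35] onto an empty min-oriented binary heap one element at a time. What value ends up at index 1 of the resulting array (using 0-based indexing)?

Insert -37:
  append -37 at index 0 → [-37] (no swap needed)
Insert 43:
  append 43 at index 1 → [-37, 43] (no swap needed)
Insert -32:
  append -32 at index 2 → [-37, 43, -32] (no swap needed)
Insert -14:
  append -14 at index 3 → [-37, 43, -32, -14]
  -14 < parent 43 at index 1, swap → [-37, -14, -32, 43]
Insert 25:
  append 25 at index 4 → [-37, -14, -32, 43, 25] (no swap needed)
Insert 1:
  append 1 at index 5 → [-37, -14, -32, 43, 25, 1] (no swap needed)
Insert -23:
  append -23 at index 6 → [-37, -14, -32, 43, 25, 1, -23] (no swap needed)
Insert -16:
  append -16 at index 7 → [-37, -14, -32, 43, 25, 1, -23, -16]
  -16 < parent 43 at index 3, swap → [-37, -14, -32, -16, 25, 1, -23, 43]
  -16 < parent -14 at index 1, swap → [-37, -16, -32, -14, 25, 1, -23, 43]
Insert 32:
  append 32 at index 8 → [-37, -16, -32, -14, 25, 1, -23, 43, 32] (no swap needed)
Insert -35:
  append -35 at index 9 → [-37, -16, -32, -14, 25, 1, -23, 43, 32, -35]
  -35 < parent 25 at index 4, swap → [-37, -16, -32, -14, -35, 1, -23, 43, 32, 25]
  -35 < parent -16 at index 1, swap → [-37, -35, -32, -14, -16, 1, -23, 43, 32, 25]
resulting array: [-37, -35, -32, -14, -16, 1, -23, 43, 32, 25]

-35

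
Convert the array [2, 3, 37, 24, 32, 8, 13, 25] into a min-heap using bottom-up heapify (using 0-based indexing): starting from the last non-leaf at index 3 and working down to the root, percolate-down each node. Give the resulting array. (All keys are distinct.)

[2, 3, 8, 24, 32, 37, 13, 25]

sift down from index 3: already satisfies heap property
sift down from index 2:
  37 vs smaller child 8 at index 5, swap → [2, 3, 8, 24, 32, 37, 13, 25]
sift down from index 1: already satisfies heap property
sift down from index 0: already satisfies heap property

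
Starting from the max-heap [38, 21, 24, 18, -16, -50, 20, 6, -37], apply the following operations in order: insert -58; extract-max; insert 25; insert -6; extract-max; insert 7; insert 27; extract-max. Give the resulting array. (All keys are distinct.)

[24, 21, 20, 18, 7, -50, -58, 6, -37, -16, -6]

insert -58:
  append -58 at index 9 → [38, 21, 24, 18, -16, -50, 20, 6, -37, -58] (no swap needed)
extract-max → returns 38:
  remove root 38; move last element -58 to root → [-58, 21, 24, 18, -16, -50, 20, 6, -37]
  -58 vs larger child 24 at index 2, swap → [24, 21, -58, 18, -16, -50, 20, 6, -37]
  -58 vs larger child 20 at index 6, swap → [24, 21, 20, 18, -16, -50, -58, 6, -37]
insert 25:
  append 25 at index 9 → [24, 21, 20, 18, -16, -50, -58, 6, -37, 25]
  25 > parent -16 at index 4, swap → [24, 21, 20, 18, 25, -50, -58, 6, -37, -16]
  25 > parent 21 at index 1, swap → [24, 25, 20, 18, 21, -50, -58, 6, -37, -16]
  25 > parent 24 at index 0, swap → [25, 24, 20, 18, 21, -50, -58, 6, -37, -16]
insert -6:
  append -6 at index 10 → [25, 24, 20, 18, 21, -50, -58, 6, -37, -16, -6] (no swap needed)
extract-max → returns 25:
  remove root 25; move last element -6 to root → [-6, 24, 20, 18, 21, -50, -58, 6, -37, -16]
  -6 vs larger child 24 at index 1, swap → [24, -6, 20, 18, 21, -50, -58, 6, -37, -16]
  -6 vs larger child 21 at index 4, swap → [24, 21, 20, 18, -6, -50, -58, 6, -37, -16]
insert 7:
  append 7 at index 10 → [24, 21, 20, 18, -6, -50, -58, 6, -37, -16, 7]
  7 > parent -6 at index 4, swap → [24, 21, 20, 18, 7, -50, -58, 6, -37, -16, -6]
insert 27:
  append 27 at index 11 → [24, 21, 20, 18, 7, -50, -58, 6, -37, -16, -6, 27]
  27 > parent -50 at index 5, swap → [24, 21, 20, 18, 7, 27, -58, 6, -37, -16, -6, -50]
  27 > parent 20 at index 2, swap → [24, 21, 27, 18, 7, 20, -58, 6, -37, -16, -6, -50]
  27 > parent 24 at index 0, swap → [27, 21, 24, 18, 7, 20, -58, 6, -37, -16, -6, -50]
extract-max → returns 27:
  remove root 27; move last element -50 to root → [-50, 21, 24, 18, 7, 20, -58, 6, -37, -16, -6]
  -50 vs larger child 24 at index 2, swap → [24, 21, -50, 18, 7, 20, -58, 6, -37, -16, -6]
  -50 vs larger child 20 at index 5, swap → [24, 21, 20, 18, 7, -50, -58, 6, -37, -16, -6]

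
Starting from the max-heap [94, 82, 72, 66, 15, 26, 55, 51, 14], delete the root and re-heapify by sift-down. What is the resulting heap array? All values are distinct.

[82, 66, 72, 51, 15, 26, 55, 14]

remove root 94; move last element 14 to root → [14, 82, 72, 66, 15, 26, 55, 51]
14 vs larger child 82 at index 1, swap → [82, 14, 72, 66, 15, 26, 55, 51]
14 vs larger child 66 at index 3, swap → [82, 66, 72, 14, 15, 26, 55, 51]
14 vs only child 51 at index 7, swap → [82, 66, 72, 51, 15, 26, 55, 14]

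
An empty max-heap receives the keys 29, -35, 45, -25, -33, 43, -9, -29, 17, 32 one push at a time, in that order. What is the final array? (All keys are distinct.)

[45, 32, 43, -25, 17, 29, -9, -35, -29, -33]

Insert 29:
  append 29 at index 0 → [29] (no swap needed)
Insert -35:
  append -35 at index 1 → [29, -35] (no swap needed)
Insert 45:
  append 45 at index 2 → [29, -35, 45]
  45 > parent 29 at index 0, swap → [45, -35, 29]
Insert -25:
  append -25 at index 3 → [45, -35, 29, -25]
  -25 > parent -35 at index 1, swap → [45, -25, 29, -35]
Insert -33:
  append -33 at index 4 → [45, -25, 29, -35, -33] (no swap needed)
Insert 43:
  append 43 at index 5 → [45, -25, 29, -35, -33, 43]
  43 > parent 29 at index 2, swap → [45, -25, 43, -35, -33, 29]
Insert -9:
  append -9 at index 6 → [45, -25, 43, -35, -33, 29, -9] (no swap needed)
Insert -29:
  append -29 at index 7 → [45, -25, 43, -35, -33, 29, -9, -29]
  -29 > parent -35 at index 3, swap → [45, -25, 43, -29, -33, 29, -9, -35]
Insert 17:
  append 17 at index 8 → [45, -25, 43, -29, -33, 29, -9, -35, 17]
  17 > parent -29 at index 3, swap → [45, -25, 43, 17, -33, 29, -9, -35, -29]
  17 > parent -25 at index 1, swap → [45, 17, 43, -25, -33, 29, -9, -35, -29]
Insert 32:
  append 32 at index 9 → [45, 17, 43, -25, -33, 29, -9, -35, -29, 32]
  32 > parent -33 at index 4, swap → [45, 17, 43, -25, 32, 29, -9, -35, -29, -33]
  32 > parent 17 at index 1, swap → [45, 32, 43, -25, 17, 29, -9, -35, -29, -33]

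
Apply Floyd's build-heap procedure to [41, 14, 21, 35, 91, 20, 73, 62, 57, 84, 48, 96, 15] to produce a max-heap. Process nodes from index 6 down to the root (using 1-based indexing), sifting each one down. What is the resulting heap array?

[96, 91, 73, 62, 84, 21, 41, 35, 57, 14, 48, 20, 15]

sift down from index 6:
  20 vs larger child 96 at index 12, swap → [41, 14, 21, 35, 91, 96, 73, 62, 57, 84, 48, 20, 15]
sift down from index 5: already satisfies heap property
sift down from index 4:
  35 vs larger child 62 at index 8, swap → [41, 14, 21, 62, 91, 96, 73, 35, 57, 84, 48, 20, 15]
sift down from index 3:
  21 vs larger child 96 at index 6, swap → [41, 14, 96, 62, 91, 21, 73, 35, 57, 84, 48, 20, 15]
sift down from index 2:
  14 vs larger child 91 at index 5, swap → [41, 91, 96, 62, 14, 21, 73, 35, 57, 84, 48, 20, 15]
  14 vs larger child 84 at index 10, swap → [41, 91, 96, 62, 84, 21, 73, 35, 57, 14, 48, 20, 15]
sift down from index 1:
  41 vs larger child 96 at index 3, swap → [96, 91, 41, 62, 84, 21, 73, 35, 57, 14, 48, 20, 15]
  41 vs larger child 73 at index 7, swap → [96, 91, 73, 62, 84, 21, 41, 35, 57, 14, 48, 20, 15]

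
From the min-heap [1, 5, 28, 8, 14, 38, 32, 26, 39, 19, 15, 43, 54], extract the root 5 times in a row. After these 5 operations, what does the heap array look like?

[19, 26, 28, 39, 43, 38, 32, 54]

extract-min #1 returns 1:
  remove root 1; move last element 54 to root → [54, 5, 28, 8, 14, 38, 32, 26, 39, 19, 15, 43]
  54 vs smaller child 5 at index 1, swap → [5, 54, 28, 8, 14, 38, 32, 26, 39, 19, 15, 43]
  54 vs smaller child 8 at index 3, swap → [5, 8, 28, 54, 14, 38, 32, 26, 39, 19, 15, 43]
  54 vs smaller child 26 at index 7, swap → [5, 8, 28, 26, 14, 38, 32, 54, 39, 19, 15, 43]
extract-min #2 returns 5:
  remove root 5; move last element 43 to root → [43, 8, 28, 26, 14, 38, 32, 54, 39, 19, 15]
  43 vs smaller child 8 at index 1, swap → [8, 43, 28, 26, 14, 38, 32, 54, 39, 19, 15]
  43 vs smaller child 14 at index 4, swap → [8, 14, 28, 26, 43, 38, 32, 54, 39, 19, 15]
  43 vs smaller child 15 at index 10, swap → [8, 14, 28, 26, 15, 38, 32, 54, 39, 19, 43]
extract-min #3 returns 8:
  remove root 8; move last element 43 to root → [43, 14, 28, 26, 15, 38, 32, 54, 39, 19]
  43 vs smaller child 14 at index 1, swap → [14, 43, 28, 26, 15, 38, 32, 54, 39, 19]
  43 vs smaller child 15 at index 4, swap → [14, 15, 28, 26, 43, 38, 32, 54, 39, 19]
  43 vs only child 19 at index 9, swap → [14, 15, 28, 26, 19, 38, 32, 54, 39, 43]
extract-min #4 returns 14:
  remove root 14; move last element 43 to root → [43, 15, 28, 26, 19, 38, 32, 54, 39]
  43 vs smaller child 15 at index 1, swap → [15, 43, 28, 26, 19, 38, 32, 54, 39]
  43 vs smaller child 19 at index 4, swap → [15, 19, 28, 26, 43, 38, 32, 54, 39]
extract-min #5 returns 15:
  remove root 15; move last element 39 to root → [39, 19, 28, 26, 43, 38, 32, 54]
  39 vs smaller child 19 at index 1, swap → [19, 39, 28, 26, 43, 38, 32, 54]
  39 vs smaller child 26 at index 3, swap → [19, 26, 28, 39, 43, 38, 32, 54]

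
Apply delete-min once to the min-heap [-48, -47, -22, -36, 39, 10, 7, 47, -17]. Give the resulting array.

[-47, -36, -22, -17, 39, 10, 7, 47]

remove root -48; move last element -17 to root → [-17, -47, -22, -36, 39, 10, 7, 47]
-17 vs smaller child -47 at index 1, swap → [-47, -17, -22, -36, 39, 10, 7, 47]
-17 vs smaller child -36 at index 3, swap → [-47, -36, -22, -17, 39, 10, 7, 47]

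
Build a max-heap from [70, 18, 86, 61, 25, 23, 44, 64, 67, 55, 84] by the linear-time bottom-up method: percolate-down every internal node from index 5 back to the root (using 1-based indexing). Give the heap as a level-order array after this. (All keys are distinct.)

sift down from index 5:
  25 vs larger child 84 at index 11, swap → [70, 18, 86, 61, 84, 23, 44, 64, 67, 55, 25]
sift down from index 4:
  61 vs larger child 67 at index 9, swap → [70, 18, 86, 67, 84, 23, 44, 64, 61, 55, 25]
sift down from index 3: already satisfies heap property
sift down from index 2:
  18 vs larger child 84 at index 5, swap → [70, 84, 86, 67, 18, 23, 44, 64, 61, 55, 25]
  18 vs larger child 55 at index 10, swap → [70, 84, 86, 67, 55, 23, 44, 64, 61, 18, 25]
sift down from index 1:
  70 vs larger child 86 at index 3, swap → [86, 84, 70, 67, 55, 23, 44, 64, 61, 18, 25]

[86, 84, 70, 67, 55, 23, 44, 64, 61, 18, 25]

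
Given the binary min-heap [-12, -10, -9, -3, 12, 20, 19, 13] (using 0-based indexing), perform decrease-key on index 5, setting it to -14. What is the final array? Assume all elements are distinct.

set index 5 from 20 to -14 → [-12, -10, -9, -3, 12, -14, 19, 13]
-14 < parent -9 at index 2, swap → [-12, -10, -14, -3, 12, -9, 19, 13]
-14 < parent -12 at index 0, swap → [-14, -10, -12, -3, 12, -9, 19, 13]

[-14, -10, -12, -3, 12, -9, 19, 13]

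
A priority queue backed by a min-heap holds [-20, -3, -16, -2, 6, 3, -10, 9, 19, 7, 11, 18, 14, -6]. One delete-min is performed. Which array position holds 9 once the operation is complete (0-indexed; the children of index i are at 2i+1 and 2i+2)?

7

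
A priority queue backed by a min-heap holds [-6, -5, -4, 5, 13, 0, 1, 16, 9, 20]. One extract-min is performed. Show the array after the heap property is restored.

[-5, 5, -4, 9, 13, 0, 1, 16, 20]

remove root -6; move last element 20 to root → [20, -5, -4, 5, 13, 0, 1, 16, 9]
20 vs smaller child -5 at index 1, swap → [-5, 20, -4, 5, 13, 0, 1, 16, 9]
20 vs smaller child 5 at index 3, swap → [-5, 5, -4, 20, 13, 0, 1, 16, 9]
20 vs smaller child 9 at index 8, swap → [-5, 5, -4, 9, 13, 0, 1, 16, 20]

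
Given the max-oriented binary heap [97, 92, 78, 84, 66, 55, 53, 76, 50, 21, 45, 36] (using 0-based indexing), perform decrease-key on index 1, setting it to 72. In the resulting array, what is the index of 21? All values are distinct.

9

set index 1 from 92 to 72 → [97, 72, 78, 84, 66, 55, 53, 76, 50, 21, 45, 36]
72 vs larger child 84 at index 3, swap → [97, 84, 78, 72, 66, 55, 53, 76, 50, 21, 45, 36]
72 vs larger child 76 at index 7, swap → [97, 84, 78, 76, 66, 55, 53, 72, 50, 21, 45, 36]
resulting array: [97, 84, 78, 76, 66, 55, 53, 72, 50, 21, 45, 36]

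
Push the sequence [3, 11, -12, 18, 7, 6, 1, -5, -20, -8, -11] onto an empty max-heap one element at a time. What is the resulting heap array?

Insert 3:
  append 3 at index 0 → [3] (no swap needed)
Insert 11:
  append 11 at index 1 → [3, 11]
  11 > parent 3 at index 0, swap → [11, 3]
Insert -12:
  append -12 at index 2 → [11, 3, -12] (no swap needed)
Insert 18:
  append 18 at index 3 → [11, 3, -12, 18]
  18 > parent 3 at index 1, swap → [11, 18, -12, 3]
  18 > parent 11 at index 0, swap → [18, 11, -12, 3]
Insert 7:
  append 7 at index 4 → [18, 11, -12, 3, 7] (no swap needed)
Insert 6:
  append 6 at index 5 → [18, 11, -12, 3, 7, 6]
  6 > parent -12 at index 2, swap → [18, 11, 6, 3, 7, -12]
Insert 1:
  append 1 at index 6 → [18, 11, 6, 3, 7, -12, 1] (no swap needed)
Insert -5:
  append -5 at index 7 → [18, 11, 6, 3, 7, -12, 1, -5] (no swap needed)
Insert -20:
  append -20 at index 8 → [18, 11, 6, 3, 7, -12, 1, -5, -20] (no swap needed)
Insert -8:
  append -8 at index 9 → [18, 11, 6, 3, 7, -12, 1, -5, -20, -8] (no swap needed)
Insert -11:
  append -11 at index 10 → [18, 11, 6, 3, 7, -12, 1, -5, -20, -8, -11] (no swap needed)

[18, 11, 6, 3, 7, -12, 1, -5, -20, -8, -11]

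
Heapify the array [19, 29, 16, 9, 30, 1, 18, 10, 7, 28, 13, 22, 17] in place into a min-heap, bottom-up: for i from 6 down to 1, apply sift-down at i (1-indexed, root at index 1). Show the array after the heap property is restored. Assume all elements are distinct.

[1, 7, 16, 9, 13, 17, 18, 10, 29, 28, 30, 22, 19]

sift down from index 6: already satisfies heap property
sift down from index 5:
  30 vs smaller child 13 at index 11, swap → [19, 29, 16, 9, 13, 1, 18, 10, 7, 28, 30, 22, 17]
sift down from index 4:
  9 vs smaller child 7 at index 9, swap → [19, 29, 16, 7, 13, 1, 18, 10, 9, 28, 30, 22, 17]
sift down from index 3:
  16 vs smaller child 1 at index 6, swap → [19, 29, 1, 7, 13, 16, 18, 10, 9, 28, 30, 22, 17]
sift down from index 2:
  29 vs smaller child 7 at index 4, swap → [19, 7, 1, 29, 13, 16, 18, 10, 9, 28, 30, 22, 17]
  29 vs smaller child 9 at index 9, swap → [19, 7, 1, 9, 13, 16, 18, 10, 29, 28, 30, 22, 17]
sift down from index 1:
  19 vs smaller child 1 at index 3, swap → [1, 7, 19, 9, 13, 16, 18, 10, 29, 28, 30, 22, 17]
  19 vs smaller child 16 at index 6, swap → [1, 7, 16, 9, 13, 19, 18, 10, 29, 28, 30, 22, 17]
  19 vs smaller child 17 at index 13, swap → [1, 7, 16, 9, 13, 17, 18, 10, 29, 28, 30, 22, 19]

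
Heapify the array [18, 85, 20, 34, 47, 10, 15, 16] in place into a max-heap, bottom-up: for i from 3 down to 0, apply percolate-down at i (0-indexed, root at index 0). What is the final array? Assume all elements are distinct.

[85, 47, 20, 34, 18, 10, 15, 16]

sift down from index 3: already satisfies heap property
sift down from index 2: already satisfies heap property
sift down from index 1: already satisfies heap property
sift down from index 0:
  18 vs larger child 85 at index 1, swap → [85, 18, 20, 34, 47, 10, 15, 16]
  18 vs larger child 47 at index 4, swap → [85, 47, 20, 34, 18, 10, 15, 16]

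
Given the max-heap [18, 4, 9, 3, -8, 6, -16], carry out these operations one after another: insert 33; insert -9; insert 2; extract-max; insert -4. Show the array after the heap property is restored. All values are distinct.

[18, 4, 9, 3, 2, 6, -16, -8, -9, -4]

insert 33:
  append 33 at index 7 → [18, 4, 9, 3, -8, 6, -16, 33]
  33 > parent 3 at index 3, swap → [18, 4, 9, 33, -8, 6, -16, 3]
  33 > parent 4 at index 1, swap → [18, 33, 9, 4, -8, 6, -16, 3]
  33 > parent 18 at index 0, swap → [33, 18, 9, 4, -8, 6, -16, 3]
insert -9:
  append -9 at index 8 → [33, 18, 9, 4, -8, 6, -16, 3, -9] (no swap needed)
insert 2:
  append 2 at index 9 → [33, 18, 9, 4, -8, 6, -16, 3, -9, 2]
  2 > parent -8 at index 4, swap → [33, 18, 9, 4, 2, 6, -16, 3, -9, -8]
extract-max → returns 33:
  remove root 33; move last element -8 to root → [-8, 18, 9, 4, 2, 6, -16, 3, -9]
  -8 vs larger child 18 at index 1, swap → [18, -8, 9, 4, 2, 6, -16, 3, -9]
  -8 vs larger child 4 at index 3, swap → [18, 4, 9, -8, 2, 6, -16, 3, -9]
  -8 vs larger child 3 at index 7, swap → [18, 4, 9, 3, 2, 6, -16, -8, -9]
insert -4:
  append -4 at index 9 → [18, 4, 9, 3, 2, 6, -16, -8, -9, -4] (no swap needed)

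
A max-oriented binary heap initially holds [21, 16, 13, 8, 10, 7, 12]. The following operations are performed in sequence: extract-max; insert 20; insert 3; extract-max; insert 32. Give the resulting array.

extract-max → returns 21:
  remove root 21; move last element 12 to root → [12, 16, 13, 8, 10, 7]
  12 vs larger child 16 at index 1, swap → [16, 12, 13, 8, 10, 7]
insert 20:
  append 20 at index 6 → [16, 12, 13, 8, 10, 7, 20]
  20 > parent 13 at index 2, swap → [16, 12, 20, 8, 10, 7, 13]
  20 > parent 16 at index 0, swap → [20, 12, 16, 8, 10, 7, 13]
insert 3:
  append 3 at index 7 → [20, 12, 16, 8, 10, 7, 13, 3] (no swap needed)
extract-max → returns 20:
  remove root 20; move last element 3 to root → [3, 12, 16, 8, 10, 7, 13]
  3 vs larger child 16 at index 2, swap → [16, 12, 3, 8, 10, 7, 13]
  3 vs larger child 13 at index 6, swap → [16, 12, 13, 8, 10, 7, 3]
insert 32:
  append 32 at index 7 → [16, 12, 13, 8, 10, 7, 3, 32]
  32 > parent 8 at index 3, swap → [16, 12, 13, 32, 10, 7, 3, 8]
  32 > parent 12 at index 1, swap → [16, 32, 13, 12, 10, 7, 3, 8]
  32 > parent 16 at index 0, swap → [32, 16, 13, 12, 10, 7, 3, 8]

[32, 16, 13, 12, 10, 7, 3, 8]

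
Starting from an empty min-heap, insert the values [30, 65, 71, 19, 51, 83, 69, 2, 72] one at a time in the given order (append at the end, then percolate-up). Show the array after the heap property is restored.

[2, 19, 69, 30, 51, 83, 71, 65, 72]

Insert 30:
  append 30 at index 0 → [30] (no swap needed)
Insert 65:
  append 65 at index 1 → [30, 65] (no swap needed)
Insert 71:
  append 71 at index 2 → [30, 65, 71] (no swap needed)
Insert 19:
  append 19 at index 3 → [30, 65, 71, 19]
  19 < parent 65 at index 1, swap → [30, 19, 71, 65]
  19 < parent 30 at index 0, swap → [19, 30, 71, 65]
Insert 51:
  append 51 at index 4 → [19, 30, 71, 65, 51] (no swap needed)
Insert 83:
  append 83 at index 5 → [19, 30, 71, 65, 51, 83] (no swap needed)
Insert 69:
  append 69 at index 6 → [19, 30, 71, 65, 51, 83, 69]
  69 < parent 71 at index 2, swap → [19, 30, 69, 65, 51, 83, 71]
Insert 2:
  append 2 at index 7 → [19, 30, 69, 65, 51, 83, 71, 2]
  2 < parent 65 at index 3, swap → [19, 30, 69, 2, 51, 83, 71, 65]
  2 < parent 30 at index 1, swap → [19, 2, 69, 30, 51, 83, 71, 65]
  2 < parent 19 at index 0, swap → [2, 19, 69, 30, 51, 83, 71, 65]
Insert 72:
  append 72 at index 8 → [2, 19, 69, 30, 51, 83, 71, 65, 72] (no swap needed)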